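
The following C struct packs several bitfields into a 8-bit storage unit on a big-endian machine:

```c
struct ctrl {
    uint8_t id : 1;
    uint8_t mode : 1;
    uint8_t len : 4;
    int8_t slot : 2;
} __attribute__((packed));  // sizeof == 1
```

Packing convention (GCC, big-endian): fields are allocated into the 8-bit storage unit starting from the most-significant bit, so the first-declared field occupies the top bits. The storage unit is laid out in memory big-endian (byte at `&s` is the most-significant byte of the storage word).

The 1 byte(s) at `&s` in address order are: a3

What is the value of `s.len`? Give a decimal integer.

8

[0]=0xa3 (big-endian) → word 0xa3
id [7+:1] = (word>>7) & 0x1 = 1
mode [6+:1] = (word>>6) & 0x1 = 0
len [2+:4] = (word>>2) & 0xf = 8  ←
slot [0+:2] = (word>>0) & 0x3 = 3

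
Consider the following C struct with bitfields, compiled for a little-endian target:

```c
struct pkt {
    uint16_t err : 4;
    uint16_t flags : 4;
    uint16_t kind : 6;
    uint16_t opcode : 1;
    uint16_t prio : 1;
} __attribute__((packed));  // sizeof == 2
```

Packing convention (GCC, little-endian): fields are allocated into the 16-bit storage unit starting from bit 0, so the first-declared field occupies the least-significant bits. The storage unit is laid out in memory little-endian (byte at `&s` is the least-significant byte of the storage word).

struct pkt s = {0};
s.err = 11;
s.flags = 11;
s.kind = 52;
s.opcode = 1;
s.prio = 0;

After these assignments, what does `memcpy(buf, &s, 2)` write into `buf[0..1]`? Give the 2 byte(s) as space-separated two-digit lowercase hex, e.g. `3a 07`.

[0+:4] err=11 & 0xf = 0xb; word=0x000b
[4+:4] flags=11 & 0xf = 0xb; word=0x00bb
[8+:6] kind=52 & 0x3f = 0x34; word=0x34bb
[14+:1] opcode=1 & 0x1 = 0x1; word=0x74bb
[15+:1] prio=0 & 0x1 = 0x0; word=0x74bb
word = 0x74bb → little-endian bytes:
  [0]=0xbb  [1]=0x74

bb 74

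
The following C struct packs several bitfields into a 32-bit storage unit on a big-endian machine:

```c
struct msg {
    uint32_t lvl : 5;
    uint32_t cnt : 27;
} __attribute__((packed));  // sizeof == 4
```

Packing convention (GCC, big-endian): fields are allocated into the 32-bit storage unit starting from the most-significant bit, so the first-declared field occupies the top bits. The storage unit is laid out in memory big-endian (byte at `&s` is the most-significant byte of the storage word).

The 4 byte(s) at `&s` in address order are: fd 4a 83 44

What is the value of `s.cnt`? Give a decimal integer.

88769348

[0]=0xfd [1]=0x4a [2]=0x83 [3]=0x44 (big-endian) → word 0xfd4a8344
lvl [27+:5] = (word>>27) & 0x1f = 31
cnt [0+:27] = (word>>0) & 0x7ffffff = 88769348  ←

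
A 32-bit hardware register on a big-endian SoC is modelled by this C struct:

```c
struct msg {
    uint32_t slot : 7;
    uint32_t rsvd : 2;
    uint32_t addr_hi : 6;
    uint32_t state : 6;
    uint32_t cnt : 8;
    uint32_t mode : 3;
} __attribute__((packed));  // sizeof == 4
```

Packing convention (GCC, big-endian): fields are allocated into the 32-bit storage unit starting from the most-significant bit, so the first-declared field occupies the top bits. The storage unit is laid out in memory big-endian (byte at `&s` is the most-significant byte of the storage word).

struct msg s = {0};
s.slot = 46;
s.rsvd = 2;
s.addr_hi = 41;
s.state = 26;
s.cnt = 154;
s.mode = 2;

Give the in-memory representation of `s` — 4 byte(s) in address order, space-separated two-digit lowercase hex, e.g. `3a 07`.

5d 52 d4 d2

[25+:7] slot=46 & 0x7f = 0x2e; word=0x5c000000
[23+:2] rsvd=2 & 0x3 = 0x2; word=0x5d000000
[17+:6] addr_hi=41 & 0x3f = 0x29; word=0x5d520000
[11+:6] state=26 & 0x3f = 0x1a; word=0x5d52d000
[3+:8] cnt=154 & 0xff = 0x9a; word=0x5d52d4d0
[0+:3] mode=2 & 0x7 = 0x2; word=0x5d52d4d2
word = 0x5d52d4d2 → big-endian bytes:
  [0]=0x5d  [1]=0x52  [2]=0xd4  [3]=0xd2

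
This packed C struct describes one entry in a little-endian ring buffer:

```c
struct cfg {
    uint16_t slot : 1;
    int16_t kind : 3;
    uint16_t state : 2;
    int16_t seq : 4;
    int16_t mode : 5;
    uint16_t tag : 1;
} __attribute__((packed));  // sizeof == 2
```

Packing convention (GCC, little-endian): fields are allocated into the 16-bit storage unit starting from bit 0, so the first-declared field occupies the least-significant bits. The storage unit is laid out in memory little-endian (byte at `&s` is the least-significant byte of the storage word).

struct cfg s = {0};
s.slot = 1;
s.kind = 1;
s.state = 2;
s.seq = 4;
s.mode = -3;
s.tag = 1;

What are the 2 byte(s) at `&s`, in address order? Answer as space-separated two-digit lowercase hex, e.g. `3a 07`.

[0+:1] slot=1 & 0x1 = 0x1; word=0x0001
[1+:3] kind=1 & 0x7 = 0x1; word=0x0003
[4+:2] state=2 & 0x3 = 0x2; word=0x0023
[6+:4] seq=4 & 0xf = 0x4; word=0x0123
[10+:5] mode=-3 & 0x1f = 0x1d; word=0x7523
[15+:1] tag=1 & 0x1 = 0x1; word=0xf523
word = 0xf523 → little-endian bytes:
  [0]=0x23  [1]=0xf5

23 f5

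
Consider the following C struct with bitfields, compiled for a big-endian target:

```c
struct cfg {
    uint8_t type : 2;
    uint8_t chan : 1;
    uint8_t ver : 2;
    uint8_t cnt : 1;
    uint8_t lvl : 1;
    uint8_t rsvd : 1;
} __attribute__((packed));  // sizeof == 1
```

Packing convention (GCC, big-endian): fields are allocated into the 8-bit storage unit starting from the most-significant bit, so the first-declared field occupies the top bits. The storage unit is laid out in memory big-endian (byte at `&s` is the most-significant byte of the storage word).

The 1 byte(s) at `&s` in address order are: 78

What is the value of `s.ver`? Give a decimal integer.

3

[0]=0x78 (big-endian) → word 0x78
type [6+:2] = (word>>6) & 0x3 = 1
chan [5+:1] = (word>>5) & 0x1 = 1
ver [3+:2] = (word>>3) & 0x3 = 3  ←
cnt [2+:1] = (word>>2) & 0x1 = 0
lvl [1+:1] = (word>>1) & 0x1 = 0
rsvd [0+:1] = (word>>0) & 0x1 = 0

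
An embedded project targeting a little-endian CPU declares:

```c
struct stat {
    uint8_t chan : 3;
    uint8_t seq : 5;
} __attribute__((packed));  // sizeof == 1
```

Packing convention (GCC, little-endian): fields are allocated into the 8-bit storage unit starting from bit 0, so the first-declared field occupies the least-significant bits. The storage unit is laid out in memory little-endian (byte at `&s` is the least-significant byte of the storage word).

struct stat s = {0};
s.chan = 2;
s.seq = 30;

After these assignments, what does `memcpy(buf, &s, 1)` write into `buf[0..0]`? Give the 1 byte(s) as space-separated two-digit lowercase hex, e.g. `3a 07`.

f2

chan (3b) val=2 bits=0x2 at bit 0: 0x02
seq (5b) val=30 bits=0x1e at bit 3: 0xf2
word = 0xf2 → little-endian bytes:
  [0]=0xf2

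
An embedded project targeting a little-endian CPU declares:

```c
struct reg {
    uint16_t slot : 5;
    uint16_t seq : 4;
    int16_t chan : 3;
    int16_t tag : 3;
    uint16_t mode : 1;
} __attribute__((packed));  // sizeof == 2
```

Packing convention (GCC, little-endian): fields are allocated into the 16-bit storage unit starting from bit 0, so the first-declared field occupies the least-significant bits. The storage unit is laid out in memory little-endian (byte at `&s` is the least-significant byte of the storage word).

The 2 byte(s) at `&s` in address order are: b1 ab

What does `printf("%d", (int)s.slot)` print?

17

[0]=0xb1 [1]=0xab (little-endian) → word 0xabb1
slot [0+:5] = (word>>0) & 0x1f = 17  ←
seq [5+:4] = (word>>5) & 0xf = 13
chan [9+:3] = (word>>9) & 0x7 = 5
tag [12+:3] = (word>>12) & 0x7 = 2
mode [15+:1] = (word>>15) & 0x1 = 1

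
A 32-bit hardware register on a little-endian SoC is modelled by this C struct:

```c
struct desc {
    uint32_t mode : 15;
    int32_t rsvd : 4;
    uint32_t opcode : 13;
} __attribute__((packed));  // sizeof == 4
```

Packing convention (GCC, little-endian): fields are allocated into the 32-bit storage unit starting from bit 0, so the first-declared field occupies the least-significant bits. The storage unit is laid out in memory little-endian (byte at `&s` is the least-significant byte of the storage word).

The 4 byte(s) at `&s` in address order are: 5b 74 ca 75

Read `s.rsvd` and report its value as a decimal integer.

4

[0]=0x5b [1]=0x74 [2]=0xca [3]=0x75 (little-endian) → word 0x75ca745b
mode [0+:15] = (word>>0) & 0x7fff = 29787
rsvd [15+:4] = (word>>15) & 0xf = 4  ←
opcode [19+:13] = (word>>19) & 0x1fff = 3769
rsvd signed 4b, MSB=0: value = 4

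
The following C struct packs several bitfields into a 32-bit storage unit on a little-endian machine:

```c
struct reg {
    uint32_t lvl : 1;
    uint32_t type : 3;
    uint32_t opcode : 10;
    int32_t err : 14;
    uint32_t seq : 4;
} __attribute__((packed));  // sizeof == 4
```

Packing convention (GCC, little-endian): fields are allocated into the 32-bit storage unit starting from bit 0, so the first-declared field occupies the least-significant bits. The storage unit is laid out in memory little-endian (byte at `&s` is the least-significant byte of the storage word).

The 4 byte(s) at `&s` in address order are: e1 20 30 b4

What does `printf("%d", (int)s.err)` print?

4288

[0]=0xe1 [1]=0x20 [2]=0x30 [3]=0xb4 (little-endian) → word 0xb43020e1
lvl [0+:1] = (word>>0) & 0x1 = 1
type [1+:3] = (word>>1) & 0x7 = 0
opcode [4+:10] = (word>>4) & 0x3ff = 526
err [14+:14] = (word>>14) & 0x3fff = 4288  ←
seq [28+:4] = (word>>28) & 0xf = 11
err signed 14b, MSB=0: value = 4288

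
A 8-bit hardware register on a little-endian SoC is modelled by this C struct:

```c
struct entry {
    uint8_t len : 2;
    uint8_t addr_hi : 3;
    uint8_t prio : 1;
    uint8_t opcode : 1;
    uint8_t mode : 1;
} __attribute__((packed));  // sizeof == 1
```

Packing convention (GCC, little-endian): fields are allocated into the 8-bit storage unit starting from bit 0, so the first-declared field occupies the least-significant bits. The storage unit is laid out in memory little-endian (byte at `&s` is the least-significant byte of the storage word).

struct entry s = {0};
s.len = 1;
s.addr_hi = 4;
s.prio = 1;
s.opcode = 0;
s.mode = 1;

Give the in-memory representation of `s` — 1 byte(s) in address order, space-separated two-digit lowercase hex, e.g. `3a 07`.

len (2b) val=1 bits=0x1 at bit 0: 0x01
addr_hi (3b) val=4 bits=0x4 at bit 2: 0x11
prio (1b) val=1 bits=0x1 at bit 5: 0x31
opcode (1b) val=0 bits=0x0 at bit 6: 0x31
mode (1b) val=1 bits=0x1 at bit 7: 0xb1
word = 0xb1 → little-endian bytes:
  [0]=0xb1

b1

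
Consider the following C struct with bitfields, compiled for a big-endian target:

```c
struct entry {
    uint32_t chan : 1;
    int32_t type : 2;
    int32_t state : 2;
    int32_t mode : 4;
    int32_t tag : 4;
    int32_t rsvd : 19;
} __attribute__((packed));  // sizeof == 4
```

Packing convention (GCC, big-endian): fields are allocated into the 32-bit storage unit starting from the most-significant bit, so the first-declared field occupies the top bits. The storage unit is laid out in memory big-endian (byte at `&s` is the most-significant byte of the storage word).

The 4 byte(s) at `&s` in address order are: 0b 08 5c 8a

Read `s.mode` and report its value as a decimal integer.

[0]=0x0b [1]=0x08 [2]=0x5c [3]=0x8a (big-endian) → word 0x0b085c8a
chan [31+:1] = (word>>31) & 0x1 = 0
type [29+:2] = (word>>29) & 0x3 = 0
state [27+:2] = (word>>27) & 0x3 = 1
mode [23+:4] = (word>>23) & 0xf = 6  ←
tag [19+:4] = (word>>19) & 0xf = 1
rsvd [0+:19] = (word>>0) & 0x7ffff = 23690
mode signed 4b, MSB=0: value = 6

6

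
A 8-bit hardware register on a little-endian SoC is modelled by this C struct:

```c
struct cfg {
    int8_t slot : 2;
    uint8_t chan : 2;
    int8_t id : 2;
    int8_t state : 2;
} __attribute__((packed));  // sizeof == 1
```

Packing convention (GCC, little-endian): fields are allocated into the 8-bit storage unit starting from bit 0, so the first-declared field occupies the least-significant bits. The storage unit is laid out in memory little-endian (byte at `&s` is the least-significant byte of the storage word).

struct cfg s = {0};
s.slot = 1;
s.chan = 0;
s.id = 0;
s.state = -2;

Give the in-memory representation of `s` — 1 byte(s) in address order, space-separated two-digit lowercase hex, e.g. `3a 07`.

slot (2b) val=1 bits=0x1 at bit 0: 0x01
chan (2b) val=0 bits=0x0 at bit 2: 0x01
id (2b) val=0 bits=0x0 at bit 4: 0x01
state (2b) val=-2 bits=0x2 at bit 6: 0x81
word = 0x81 → little-endian bytes:
  [0]=0x81

81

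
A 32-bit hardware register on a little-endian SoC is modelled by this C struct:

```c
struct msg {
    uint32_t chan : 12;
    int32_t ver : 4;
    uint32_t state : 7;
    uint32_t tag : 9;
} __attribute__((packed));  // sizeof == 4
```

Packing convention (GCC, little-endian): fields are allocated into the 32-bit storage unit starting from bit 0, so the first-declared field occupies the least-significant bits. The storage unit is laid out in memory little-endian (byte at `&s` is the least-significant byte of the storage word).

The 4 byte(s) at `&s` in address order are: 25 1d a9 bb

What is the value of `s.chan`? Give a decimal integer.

3365

[0]=0x25 [1]=0x1d [2]=0xa9 [3]=0xbb (little-endian) → word 0xbba91d25
chan [0+:12] = (word>>0) & 0xfff = 3365  ←
ver [12+:4] = (word>>12) & 0xf = 1
state [16+:7] = (word>>16) & 0x7f = 41
tag [23+:9] = (word>>23) & 0x1ff = 375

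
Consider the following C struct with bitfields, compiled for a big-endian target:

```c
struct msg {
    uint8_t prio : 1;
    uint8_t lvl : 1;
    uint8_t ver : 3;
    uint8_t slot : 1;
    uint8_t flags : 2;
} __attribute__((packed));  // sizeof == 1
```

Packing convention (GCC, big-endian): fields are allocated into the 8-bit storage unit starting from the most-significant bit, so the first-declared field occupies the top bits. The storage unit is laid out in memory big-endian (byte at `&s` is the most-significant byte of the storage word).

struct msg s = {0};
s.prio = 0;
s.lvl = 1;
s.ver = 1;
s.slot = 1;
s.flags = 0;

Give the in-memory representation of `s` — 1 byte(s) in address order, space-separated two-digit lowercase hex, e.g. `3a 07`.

4c

prio:1 = 0 → 0x0 << 7 → word 0x00
lvl:1 = 1 → 0x1 << 6 → word 0x40
ver:3 = 1 → 0x1 << 3 → word 0x48
slot:1 = 1 → 0x1 << 2 → word 0x4c
flags:2 = 0 → 0x0 << 0 → word 0x4c
word = 0x4c → big-endian bytes:
  [0]=0x4c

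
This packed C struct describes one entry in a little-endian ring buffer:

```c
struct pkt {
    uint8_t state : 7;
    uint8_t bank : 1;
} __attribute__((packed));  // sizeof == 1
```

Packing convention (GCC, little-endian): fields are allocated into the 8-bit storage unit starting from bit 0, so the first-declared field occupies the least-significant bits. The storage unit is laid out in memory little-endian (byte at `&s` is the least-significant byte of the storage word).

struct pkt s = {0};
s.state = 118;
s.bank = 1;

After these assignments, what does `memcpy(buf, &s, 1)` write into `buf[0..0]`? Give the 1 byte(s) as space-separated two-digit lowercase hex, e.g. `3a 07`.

state (7b) val=118 bits=0x76 at bit 0: 0x76
bank (1b) val=1 bits=0x1 at bit 7: 0xf6
word = 0xf6 → little-endian bytes:
  [0]=0xf6

f6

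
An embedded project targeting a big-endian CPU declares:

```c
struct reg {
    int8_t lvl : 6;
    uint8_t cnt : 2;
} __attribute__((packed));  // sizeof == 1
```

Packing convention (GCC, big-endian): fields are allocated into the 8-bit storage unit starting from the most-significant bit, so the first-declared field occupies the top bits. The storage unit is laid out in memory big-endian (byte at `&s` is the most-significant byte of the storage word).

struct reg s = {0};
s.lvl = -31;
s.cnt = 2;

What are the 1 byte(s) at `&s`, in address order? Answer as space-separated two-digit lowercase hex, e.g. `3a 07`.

86

lvl:6 = -31 → 0x21 << 2 → word 0x84
cnt:2 = 2 → 0x2 << 0 → word 0x86
word = 0x86 → big-endian bytes:
  [0]=0x86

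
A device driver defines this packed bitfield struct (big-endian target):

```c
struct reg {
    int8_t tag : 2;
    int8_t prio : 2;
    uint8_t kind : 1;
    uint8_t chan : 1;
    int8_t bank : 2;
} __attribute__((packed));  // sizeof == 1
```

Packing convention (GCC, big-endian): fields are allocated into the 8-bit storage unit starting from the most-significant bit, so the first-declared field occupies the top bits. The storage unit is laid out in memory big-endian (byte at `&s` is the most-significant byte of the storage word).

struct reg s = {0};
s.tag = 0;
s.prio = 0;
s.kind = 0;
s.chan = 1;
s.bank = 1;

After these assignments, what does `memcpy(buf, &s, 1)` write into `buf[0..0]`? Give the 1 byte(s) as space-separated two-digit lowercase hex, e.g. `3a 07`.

05

tag (2b) val=0 bits=0x0 at bit 6: 0x00
prio (2b) val=0 bits=0x0 at bit 4: 0x00
kind (1b) val=0 bits=0x0 at bit 3: 0x00
chan (1b) val=1 bits=0x1 at bit 2: 0x04
bank (2b) val=1 bits=0x1 at bit 0: 0x05
word = 0x05 → big-endian bytes:
  [0]=0x05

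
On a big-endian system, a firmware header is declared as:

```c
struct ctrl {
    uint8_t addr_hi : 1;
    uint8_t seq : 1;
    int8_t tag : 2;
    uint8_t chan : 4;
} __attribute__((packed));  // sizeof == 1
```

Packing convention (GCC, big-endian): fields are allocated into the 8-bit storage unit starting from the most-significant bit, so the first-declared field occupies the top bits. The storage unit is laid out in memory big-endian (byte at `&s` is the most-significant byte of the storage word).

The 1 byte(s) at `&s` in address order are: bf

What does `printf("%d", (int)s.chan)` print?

[0]=0xbf (big-endian) → word 0xbf
addr_hi [7+:1] = (word>>7) & 0x1 = 1
seq [6+:1] = (word>>6) & 0x1 = 0
tag [4+:2] = (word>>4) & 0x3 = 3
chan [0+:4] = (word>>0) & 0xf = 15  ←

15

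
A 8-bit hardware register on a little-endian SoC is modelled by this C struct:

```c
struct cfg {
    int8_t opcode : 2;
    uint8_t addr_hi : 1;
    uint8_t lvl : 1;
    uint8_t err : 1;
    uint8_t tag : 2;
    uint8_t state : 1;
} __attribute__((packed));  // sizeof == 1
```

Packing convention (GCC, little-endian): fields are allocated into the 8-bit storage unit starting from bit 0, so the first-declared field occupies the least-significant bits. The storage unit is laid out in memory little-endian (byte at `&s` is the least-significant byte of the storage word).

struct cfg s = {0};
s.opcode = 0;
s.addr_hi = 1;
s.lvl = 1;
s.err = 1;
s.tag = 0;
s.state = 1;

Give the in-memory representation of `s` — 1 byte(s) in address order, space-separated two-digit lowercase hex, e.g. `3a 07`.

9c

[0+:2] opcode=0 & 0x3 = 0x0; word=0x00
[2+:1] addr_hi=1 & 0x1 = 0x1; word=0x04
[3+:1] lvl=1 & 0x1 = 0x1; word=0x0c
[4+:1] err=1 & 0x1 = 0x1; word=0x1c
[5+:2] tag=0 & 0x3 = 0x0; word=0x1c
[7+:1] state=1 & 0x1 = 0x1; word=0x9c
word = 0x9c → little-endian bytes:
  [0]=0x9c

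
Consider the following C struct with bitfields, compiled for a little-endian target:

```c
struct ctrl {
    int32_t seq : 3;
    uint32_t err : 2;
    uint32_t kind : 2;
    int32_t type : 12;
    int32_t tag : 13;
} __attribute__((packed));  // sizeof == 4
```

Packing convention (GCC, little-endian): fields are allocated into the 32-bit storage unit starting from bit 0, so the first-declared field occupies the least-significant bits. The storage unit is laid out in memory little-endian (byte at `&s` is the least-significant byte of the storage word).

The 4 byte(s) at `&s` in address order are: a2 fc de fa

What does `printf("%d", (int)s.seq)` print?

[0]=0xa2 [1]=0xfc [2]=0xde [3]=0xfa (little-endian) → word 0xfadefca2
seq [0+:3] = (word>>0) & 0x7 = 2  ←
err [3+:2] = (word>>3) & 0x3 = 0
kind [5+:2] = (word>>5) & 0x3 = 1
type [7+:12] = (word>>7) & 0xfff = 3577
tag [19+:13] = (word>>19) & 0x1fff = 8027
seq signed 3b, MSB=0: value = 2

2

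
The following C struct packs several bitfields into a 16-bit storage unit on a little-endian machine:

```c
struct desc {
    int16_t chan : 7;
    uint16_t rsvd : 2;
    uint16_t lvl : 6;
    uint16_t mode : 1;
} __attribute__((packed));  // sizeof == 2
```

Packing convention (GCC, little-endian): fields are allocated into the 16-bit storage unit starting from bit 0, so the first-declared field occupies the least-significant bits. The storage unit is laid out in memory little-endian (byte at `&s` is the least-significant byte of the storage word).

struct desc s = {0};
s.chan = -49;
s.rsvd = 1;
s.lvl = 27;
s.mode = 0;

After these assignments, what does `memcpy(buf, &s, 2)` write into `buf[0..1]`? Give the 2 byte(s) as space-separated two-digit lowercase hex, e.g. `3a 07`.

chan:7 = -49 → 0x4f << 0 → word 0x004f
rsvd:2 = 1 → 0x1 << 7 → word 0x00cf
lvl:6 = 27 → 0x1b << 9 → word 0x36cf
mode:1 = 0 → 0x0 << 15 → word 0x36cf
word = 0x36cf → little-endian bytes:
  [0]=0xcf  [1]=0x36

cf 36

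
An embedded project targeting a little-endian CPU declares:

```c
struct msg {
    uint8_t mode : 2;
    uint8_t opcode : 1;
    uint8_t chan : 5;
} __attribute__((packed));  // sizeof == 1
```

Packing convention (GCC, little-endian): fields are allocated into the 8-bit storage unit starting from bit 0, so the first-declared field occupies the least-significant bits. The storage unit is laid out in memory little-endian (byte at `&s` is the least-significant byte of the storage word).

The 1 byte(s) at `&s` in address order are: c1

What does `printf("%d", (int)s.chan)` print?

[0]=0xc1 (little-endian) → word 0xc1
mode [0+:2] = (word>>0) & 0x3 = 1
opcode [2+:1] = (word>>2) & 0x1 = 0
chan [3+:5] = (word>>3) & 0x1f = 24  ←

24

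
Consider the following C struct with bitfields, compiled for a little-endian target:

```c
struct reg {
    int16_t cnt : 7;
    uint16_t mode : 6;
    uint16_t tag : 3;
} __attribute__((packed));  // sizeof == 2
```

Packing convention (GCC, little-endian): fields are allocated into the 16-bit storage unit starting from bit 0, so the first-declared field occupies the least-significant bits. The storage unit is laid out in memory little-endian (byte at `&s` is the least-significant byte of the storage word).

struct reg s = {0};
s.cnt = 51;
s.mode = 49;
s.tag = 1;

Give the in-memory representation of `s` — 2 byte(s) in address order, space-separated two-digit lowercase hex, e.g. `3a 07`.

[0+:7] cnt=51 & 0x7f = 0x33; word=0x0033
[7+:6] mode=49 & 0x3f = 0x31; word=0x18b3
[13+:3] tag=1 & 0x7 = 0x1; word=0x38b3
word = 0x38b3 → little-endian bytes:
  [0]=0xb3  [1]=0x38

b3 38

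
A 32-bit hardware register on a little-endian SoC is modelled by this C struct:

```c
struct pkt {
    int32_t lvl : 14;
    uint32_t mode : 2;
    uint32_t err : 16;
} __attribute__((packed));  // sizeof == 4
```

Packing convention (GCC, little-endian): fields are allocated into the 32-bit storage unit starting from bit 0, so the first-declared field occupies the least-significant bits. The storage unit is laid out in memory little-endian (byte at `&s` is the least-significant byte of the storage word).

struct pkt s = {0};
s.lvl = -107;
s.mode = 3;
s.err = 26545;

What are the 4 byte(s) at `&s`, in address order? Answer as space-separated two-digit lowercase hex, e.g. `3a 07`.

95 ff b1 67

[0+:14] lvl=-107 & 0x3fff = 0x3f95; word=0x00003f95
[14+:2] mode=3 & 0x3 = 0x3; word=0x0000ff95
[16+:16] err=26545 & 0xffff = 0x67b1; word=0x67b1ff95
word = 0x67b1ff95 → little-endian bytes:
  [0]=0x95  [1]=0xff  [2]=0xb1  [3]=0x67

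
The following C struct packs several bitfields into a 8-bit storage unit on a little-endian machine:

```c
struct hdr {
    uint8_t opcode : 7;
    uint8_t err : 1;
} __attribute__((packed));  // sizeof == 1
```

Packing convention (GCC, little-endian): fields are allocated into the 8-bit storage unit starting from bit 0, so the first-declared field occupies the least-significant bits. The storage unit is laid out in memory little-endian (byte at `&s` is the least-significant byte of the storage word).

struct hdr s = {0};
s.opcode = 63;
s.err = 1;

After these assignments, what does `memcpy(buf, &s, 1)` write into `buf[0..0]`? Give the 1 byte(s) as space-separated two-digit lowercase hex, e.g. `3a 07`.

bf

opcode:7 = 63 → 0x3f << 0 → word 0x3f
err:1 = 1 → 0x1 << 7 → word 0xbf
word = 0xbf → little-endian bytes:
  [0]=0xbf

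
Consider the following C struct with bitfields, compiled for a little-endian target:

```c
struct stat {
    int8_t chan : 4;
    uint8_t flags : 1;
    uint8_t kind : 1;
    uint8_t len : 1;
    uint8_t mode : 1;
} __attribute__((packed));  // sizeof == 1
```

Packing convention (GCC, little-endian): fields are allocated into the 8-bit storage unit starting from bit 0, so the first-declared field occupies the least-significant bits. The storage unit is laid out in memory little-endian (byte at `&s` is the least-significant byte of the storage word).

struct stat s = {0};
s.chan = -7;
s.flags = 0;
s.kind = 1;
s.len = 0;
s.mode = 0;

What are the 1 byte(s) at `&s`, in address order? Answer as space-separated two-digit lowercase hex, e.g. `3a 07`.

chan:4 = -7 → 0x9 << 0 → word 0x09
flags:1 = 0 → 0x0 << 4 → word 0x09
kind:1 = 1 → 0x1 << 5 → word 0x29
len:1 = 0 → 0x0 << 6 → word 0x29
mode:1 = 0 → 0x0 << 7 → word 0x29
word = 0x29 → little-endian bytes:
  [0]=0x29

29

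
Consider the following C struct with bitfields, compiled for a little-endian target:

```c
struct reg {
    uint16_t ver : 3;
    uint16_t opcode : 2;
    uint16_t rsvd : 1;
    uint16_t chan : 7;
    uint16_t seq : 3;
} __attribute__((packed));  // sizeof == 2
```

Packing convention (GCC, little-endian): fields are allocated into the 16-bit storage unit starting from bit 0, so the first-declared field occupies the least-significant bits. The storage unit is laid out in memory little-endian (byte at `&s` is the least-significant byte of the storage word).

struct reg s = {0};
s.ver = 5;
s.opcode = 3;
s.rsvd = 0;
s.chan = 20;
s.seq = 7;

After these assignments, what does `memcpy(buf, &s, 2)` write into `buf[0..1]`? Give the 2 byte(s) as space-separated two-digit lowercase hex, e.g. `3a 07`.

[0+:3] ver=5 & 0x7 = 0x5; word=0x0005
[3+:2] opcode=3 & 0x3 = 0x3; word=0x001d
[5+:1] rsvd=0 & 0x1 = 0x0; word=0x001d
[6+:7] chan=20 & 0x7f = 0x14; word=0x051d
[13+:3] seq=7 & 0x7 = 0x7; word=0xe51d
word = 0xe51d → little-endian bytes:
  [0]=0x1d  [1]=0xe5

1d e5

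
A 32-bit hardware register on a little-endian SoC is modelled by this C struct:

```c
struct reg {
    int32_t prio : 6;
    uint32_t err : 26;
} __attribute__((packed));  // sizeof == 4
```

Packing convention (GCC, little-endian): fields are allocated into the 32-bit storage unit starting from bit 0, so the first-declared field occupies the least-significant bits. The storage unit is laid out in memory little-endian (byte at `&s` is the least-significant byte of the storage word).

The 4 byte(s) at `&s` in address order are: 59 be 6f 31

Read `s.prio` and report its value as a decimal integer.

[0]=0x59 [1]=0xbe [2]=0x6f [3]=0x31 (little-endian) → word 0x316fbe59
prio:6 @ bit 0 → (0x316fbe59>>0)&0x3f = 0x19  ←
err:26 @ bit 6 → (0x316fbe59>>6)&0x3ffffff = 0xc5bef9
prio signed 6b, MSB=0: value = 25

25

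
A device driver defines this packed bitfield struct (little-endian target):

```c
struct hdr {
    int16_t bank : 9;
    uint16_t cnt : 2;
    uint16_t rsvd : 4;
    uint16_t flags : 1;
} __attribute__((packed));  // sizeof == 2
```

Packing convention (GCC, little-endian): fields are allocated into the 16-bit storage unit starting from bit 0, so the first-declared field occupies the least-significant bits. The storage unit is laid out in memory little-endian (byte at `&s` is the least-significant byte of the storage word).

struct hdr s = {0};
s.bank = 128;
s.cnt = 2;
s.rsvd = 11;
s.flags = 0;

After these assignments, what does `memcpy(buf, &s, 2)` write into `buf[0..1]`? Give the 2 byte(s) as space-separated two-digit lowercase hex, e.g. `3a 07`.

bank (9b) val=128 bits=0x80 at bit 0: 0x0080
cnt (2b) val=2 bits=0x2 at bit 9: 0x0480
rsvd (4b) val=11 bits=0xb at bit 11: 0x5c80
flags (1b) val=0 bits=0x0 at bit 15: 0x5c80
word = 0x5c80 → little-endian bytes:
  [0]=0x80  [1]=0x5c

80 5c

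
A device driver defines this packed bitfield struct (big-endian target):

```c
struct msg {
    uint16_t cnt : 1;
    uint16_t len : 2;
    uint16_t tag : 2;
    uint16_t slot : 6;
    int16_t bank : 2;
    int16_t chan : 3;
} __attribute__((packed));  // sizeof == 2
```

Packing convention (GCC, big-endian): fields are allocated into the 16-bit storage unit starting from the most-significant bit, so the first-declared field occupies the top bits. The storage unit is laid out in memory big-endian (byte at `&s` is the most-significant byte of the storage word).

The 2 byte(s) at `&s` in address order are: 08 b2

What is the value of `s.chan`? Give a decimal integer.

[0]=0x08 [1]=0xb2 (big-endian) → word 0x08b2
cnt:1 @ bit 15 → (0x08b2>>15)&0x1 = 0x0
len:2 @ bit 13 → (0x08b2>>13)&0x3 = 0x0
tag:2 @ bit 11 → (0x08b2>>11)&0x3 = 0x1
slot:6 @ bit 5 → (0x08b2>>5)&0x3f = 0x5
bank:2 @ bit 3 → (0x08b2>>3)&0x3 = 0x2
chan:3 @ bit 0 → (0x08b2>>0)&0x7 = 0x2  ←
chan signed 3b, MSB=0: value = 2

2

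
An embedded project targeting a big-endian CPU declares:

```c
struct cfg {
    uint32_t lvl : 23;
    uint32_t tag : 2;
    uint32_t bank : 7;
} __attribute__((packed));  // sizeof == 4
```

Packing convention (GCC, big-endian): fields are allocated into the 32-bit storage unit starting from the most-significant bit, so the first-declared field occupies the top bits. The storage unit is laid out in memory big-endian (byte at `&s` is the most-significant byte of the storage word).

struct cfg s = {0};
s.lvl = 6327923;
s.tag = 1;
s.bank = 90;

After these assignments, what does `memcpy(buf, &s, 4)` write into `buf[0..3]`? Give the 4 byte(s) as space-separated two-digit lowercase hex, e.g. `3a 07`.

lvl (23b) val=6327923 bits=0x608e73 at bit 9: 0xc11ce600
tag (2b) val=1 bits=0x1 at bit 7: 0xc11ce680
bank (7b) val=90 bits=0x5a at bit 0: 0xc11ce6da
word = 0xc11ce6da → big-endian bytes:
  [0]=0xc1  [1]=0x1c  [2]=0xe6  [3]=0xda

c1 1c e6 da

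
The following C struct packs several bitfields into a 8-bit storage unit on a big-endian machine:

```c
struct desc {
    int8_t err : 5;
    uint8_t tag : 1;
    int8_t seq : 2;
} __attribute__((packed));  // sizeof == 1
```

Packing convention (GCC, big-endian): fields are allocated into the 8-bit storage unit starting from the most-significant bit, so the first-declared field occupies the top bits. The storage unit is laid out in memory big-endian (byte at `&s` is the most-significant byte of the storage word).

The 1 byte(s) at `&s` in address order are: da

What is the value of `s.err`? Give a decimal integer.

[0]=0xda (big-endian) → word 0xda
err [3+:5] = (word>>3) & 0x1f = 27  ←
tag [2+:1] = (word>>2) & 0x1 = 0
seq [0+:2] = (word>>0) & 0x3 = 2
err signed 5b, MSB=1: 27 - 32 = -5

-5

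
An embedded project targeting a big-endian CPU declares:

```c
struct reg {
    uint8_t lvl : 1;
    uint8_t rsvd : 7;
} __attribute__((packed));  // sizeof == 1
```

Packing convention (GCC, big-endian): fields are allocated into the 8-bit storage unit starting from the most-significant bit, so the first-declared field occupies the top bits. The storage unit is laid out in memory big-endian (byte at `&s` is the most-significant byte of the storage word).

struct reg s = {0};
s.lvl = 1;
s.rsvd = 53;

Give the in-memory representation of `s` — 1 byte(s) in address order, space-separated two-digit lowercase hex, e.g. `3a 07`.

lvl:1 = 1 → 0x1 << 7 → word 0x80
rsvd:7 = 53 → 0x35 << 0 → word 0xb5
word = 0xb5 → big-endian bytes:
  [0]=0xb5

b5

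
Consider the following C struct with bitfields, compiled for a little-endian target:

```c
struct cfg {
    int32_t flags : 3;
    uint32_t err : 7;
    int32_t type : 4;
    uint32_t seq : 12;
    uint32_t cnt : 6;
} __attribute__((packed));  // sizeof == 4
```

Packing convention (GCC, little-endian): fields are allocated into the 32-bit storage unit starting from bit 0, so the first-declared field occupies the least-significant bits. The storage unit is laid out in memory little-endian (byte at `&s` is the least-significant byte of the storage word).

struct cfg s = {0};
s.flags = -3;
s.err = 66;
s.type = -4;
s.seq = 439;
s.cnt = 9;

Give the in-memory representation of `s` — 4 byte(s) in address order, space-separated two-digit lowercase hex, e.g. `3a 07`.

15 f2 6d 24

[0+:3] flags=-3 & 0x7 = 0x5; word=0x00000005
[3+:7] err=66 & 0x7f = 0x42; word=0x00000215
[10+:4] type=-4 & 0xf = 0xc; word=0x00003215
[14+:12] seq=439 & 0xfff = 0x1b7; word=0x006df215
[26+:6] cnt=9 & 0x3f = 0x9; word=0x246df215
word = 0x246df215 → little-endian bytes:
  [0]=0x15  [1]=0xf2  [2]=0x6d  [3]=0x24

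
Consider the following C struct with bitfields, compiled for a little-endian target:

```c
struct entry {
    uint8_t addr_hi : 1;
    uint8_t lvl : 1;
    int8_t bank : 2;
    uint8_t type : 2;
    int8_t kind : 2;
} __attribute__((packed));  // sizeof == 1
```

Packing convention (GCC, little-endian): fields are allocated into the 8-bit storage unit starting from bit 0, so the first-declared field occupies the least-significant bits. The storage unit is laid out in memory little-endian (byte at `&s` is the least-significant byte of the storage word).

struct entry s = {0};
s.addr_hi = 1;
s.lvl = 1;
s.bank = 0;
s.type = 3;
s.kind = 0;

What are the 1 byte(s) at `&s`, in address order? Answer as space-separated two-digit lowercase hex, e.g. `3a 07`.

addr_hi:1 = 1 → 0x1 << 0 → word 0x01
lvl:1 = 1 → 0x1 << 1 → word 0x03
bank:2 = 0 → 0x0 << 2 → word 0x03
type:2 = 3 → 0x3 << 4 → word 0x33
kind:2 = 0 → 0x0 << 6 → word 0x33
word = 0x33 → little-endian bytes:
  [0]=0x33

33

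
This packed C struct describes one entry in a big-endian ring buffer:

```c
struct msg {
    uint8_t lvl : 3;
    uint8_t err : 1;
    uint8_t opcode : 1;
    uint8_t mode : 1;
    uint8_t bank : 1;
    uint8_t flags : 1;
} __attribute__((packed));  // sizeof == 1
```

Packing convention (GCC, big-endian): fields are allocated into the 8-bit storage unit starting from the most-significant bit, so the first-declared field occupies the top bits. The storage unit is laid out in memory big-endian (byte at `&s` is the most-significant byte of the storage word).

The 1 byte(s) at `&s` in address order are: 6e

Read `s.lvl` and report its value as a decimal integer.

3

[0]=0x6e (big-endian) → word 0x6e
lvl:3 @ bit 5 → (0x6e>>5)&0x7 = 0x3  ←
err:1 @ bit 4 → (0x6e>>4)&0x1 = 0x0
opcode:1 @ bit 3 → (0x6e>>3)&0x1 = 0x1
mode:1 @ bit 2 → (0x6e>>2)&0x1 = 0x1
bank:1 @ bit 1 → (0x6e>>1)&0x1 = 0x1
flags:1 @ bit 0 → (0x6e>>0)&0x1 = 0x0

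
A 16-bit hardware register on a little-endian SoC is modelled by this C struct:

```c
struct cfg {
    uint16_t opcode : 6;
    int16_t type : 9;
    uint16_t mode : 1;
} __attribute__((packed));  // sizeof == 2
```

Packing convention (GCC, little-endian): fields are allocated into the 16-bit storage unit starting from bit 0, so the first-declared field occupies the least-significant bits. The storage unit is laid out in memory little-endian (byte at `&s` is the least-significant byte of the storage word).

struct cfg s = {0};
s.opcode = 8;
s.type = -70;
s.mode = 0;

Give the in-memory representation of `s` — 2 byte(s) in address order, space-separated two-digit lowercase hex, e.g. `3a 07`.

opcode (6b) val=8 bits=0x8 at bit 0: 0x0008
type (9b) val=-70 bits=0x1ba at bit 6: 0x6e88
mode (1b) val=0 bits=0x0 at bit 15: 0x6e88
word = 0x6e88 → little-endian bytes:
  [0]=0x88  [1]=0x6e

88 6e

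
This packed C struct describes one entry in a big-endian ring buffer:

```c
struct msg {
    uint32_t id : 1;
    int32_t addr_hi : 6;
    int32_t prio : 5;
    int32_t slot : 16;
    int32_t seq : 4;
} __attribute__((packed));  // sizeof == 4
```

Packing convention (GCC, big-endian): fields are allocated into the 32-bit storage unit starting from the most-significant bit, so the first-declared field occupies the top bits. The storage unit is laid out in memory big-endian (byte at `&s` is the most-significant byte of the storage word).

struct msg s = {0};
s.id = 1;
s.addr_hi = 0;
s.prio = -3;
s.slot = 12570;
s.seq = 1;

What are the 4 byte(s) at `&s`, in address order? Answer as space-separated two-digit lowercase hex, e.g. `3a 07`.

id:1 = 1 → 0x1 << 31 → word 0x80000000
addr_hi:6 = 0 → 0x0 << 25 → word 0x80000000
prio:5 = -3 → 0x1d << 20 → word 0x81d00000
slot:16 = 12570 → 0x311a << 4 → word 0x81d311a0
seq:4 = 1 → 0x1 << 0 → word 0x81d311a1
word = 0x81d311a1 → big-endian bytes:
  [0]=0x81  [1]=0xd3  [2]=0x11  [3]=0xa1

81 d3 11 a1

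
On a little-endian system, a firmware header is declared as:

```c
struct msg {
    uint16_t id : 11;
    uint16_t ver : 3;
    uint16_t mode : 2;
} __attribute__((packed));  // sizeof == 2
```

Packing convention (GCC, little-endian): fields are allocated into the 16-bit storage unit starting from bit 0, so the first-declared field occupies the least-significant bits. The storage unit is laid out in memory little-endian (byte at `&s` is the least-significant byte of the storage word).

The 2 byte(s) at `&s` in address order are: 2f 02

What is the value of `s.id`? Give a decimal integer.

559

[0]=0x2f [1]=0x02 (little-endian) → word 0x022f
id:11 @ bit 0 → (0x022f>>0)&0x7ff = 0x22f  ←
ver:3 @ bit 11 → (0x022f>>11)&0x7 = 0x0
mode:2 @ bit 14 → (0x022f>>14)&0x3 = 0x0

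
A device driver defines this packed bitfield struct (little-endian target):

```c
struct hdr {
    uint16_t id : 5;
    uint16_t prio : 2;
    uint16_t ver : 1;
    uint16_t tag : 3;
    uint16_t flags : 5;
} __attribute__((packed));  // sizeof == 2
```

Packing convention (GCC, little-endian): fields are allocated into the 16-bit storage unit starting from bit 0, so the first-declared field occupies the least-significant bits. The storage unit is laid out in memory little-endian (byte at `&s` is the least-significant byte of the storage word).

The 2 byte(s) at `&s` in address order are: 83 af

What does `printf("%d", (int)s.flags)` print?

[0]=0x83 [1]=0xaf (little-endian) → word 0xaf83
id [0+:5] = (word>>0) & 0x1f = 3
prio [5+:2] = (word>>5) & 0x3 = 0
ver [7+:1] = (word>>7) & 0x1 = 1
tag [8+:3] = (word>>8) & 0x7 = 7
flags [11+:5] = (word>>11) & 0x1f = 21  ←

21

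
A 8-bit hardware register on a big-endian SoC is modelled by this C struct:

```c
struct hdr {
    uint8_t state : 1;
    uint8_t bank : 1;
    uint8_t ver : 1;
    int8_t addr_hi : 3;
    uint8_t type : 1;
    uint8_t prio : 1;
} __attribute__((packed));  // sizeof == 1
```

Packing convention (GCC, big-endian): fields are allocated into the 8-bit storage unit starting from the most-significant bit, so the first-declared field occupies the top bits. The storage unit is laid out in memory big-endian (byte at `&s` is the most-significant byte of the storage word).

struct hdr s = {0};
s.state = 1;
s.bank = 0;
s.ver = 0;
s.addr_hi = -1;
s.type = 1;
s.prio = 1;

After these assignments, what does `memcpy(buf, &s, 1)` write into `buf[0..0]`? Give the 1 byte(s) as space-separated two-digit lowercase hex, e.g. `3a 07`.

state:1 = 1 → 0x1 << 7 → word 0x80
bank:1 = 0 → 0x0 << 6 → word 0x80
ver:1 = 0 → 0x0 << 5 → word 0x80
addr_hi:3 = -1 → 0x7 << 2 → word 0x9c
type:1 = 1 → 0x1 << 1 → word 0x9e
prio:1 = 1 → 0x1 << 0 → word 0x9f
word = 0x9f → big-endian bytes:
  [0]=0x9f

9f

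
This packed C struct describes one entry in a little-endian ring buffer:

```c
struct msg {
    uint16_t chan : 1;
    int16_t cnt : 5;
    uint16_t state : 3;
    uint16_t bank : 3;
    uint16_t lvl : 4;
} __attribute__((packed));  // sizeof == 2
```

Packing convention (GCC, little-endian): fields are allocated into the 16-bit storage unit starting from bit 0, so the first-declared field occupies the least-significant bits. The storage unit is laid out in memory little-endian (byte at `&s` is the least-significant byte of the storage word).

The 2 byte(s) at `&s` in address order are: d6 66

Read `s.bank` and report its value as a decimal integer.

[0]=0xd6 [1]=0x66 (little-endian) → word 0x66d6
chan [0+:1] = (word>>0) & 0x1 = 0
cnt [1+:5] = (word>>1) & 0x1f = 11
state [6+:3] = (word>>6) & 0x7 = 3
bank [9+:3] = (word>>9) & 0x7 = 3  ←
lvl [12+:4] = (word>>12) & 0xf = 6

3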